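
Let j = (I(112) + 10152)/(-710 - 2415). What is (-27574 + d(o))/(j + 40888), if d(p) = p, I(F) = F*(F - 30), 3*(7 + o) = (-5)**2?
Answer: -129246875/191633496 ≈ -0.67445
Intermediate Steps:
o = 4/3 (o = -7 + (1/3)*(-5)**2 = -7 + (1/3)*25 = -7 + 25/3 = 4/3 ≈ 1.3333)
I(F) = F*(-30 + F)
j = -19336/3125 (j = (112*(-30 + 112) + 10152)/(-710 - 2415) = (112*82 + 10152)/(-3125) = (9184 + 10152)*(-1/3125) = 19336*(-1/3125) = -19336/3125 ≈ -6.1875)
(-27574 + d(o))/(j + 40888) = (-27574 + 4/3)/(-19336/3125 + 40888) = -82718/(3*127755664/3125) = -82718/3*3125/127755664 = -129246875/191633496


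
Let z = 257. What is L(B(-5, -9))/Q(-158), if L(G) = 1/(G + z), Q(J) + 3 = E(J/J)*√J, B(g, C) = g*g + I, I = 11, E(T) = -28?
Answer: I/(293*(-3*I + 28*√158)) ≈ -8.2651e-8 + 9.6965e-6*I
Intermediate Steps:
B(g, C) = 11 + g² (B(g, C) = g*g + 11 = g² + 11 = 11 + g²)
Q(J) = -3 - 28*√J
L(G) = 1/(257 + G) (L(G) = 1/(G + 257) = 1/(257 + G))
L(B(-5, -9))/Q(-158) = 1/((257 + (11 + (-5)²))*(-3 - 28*I*√158)) = 1/((257 + (11 + 25))*(-3 - 28*I*√158)) = 1/((257 + 36)*(-3 - 28*I*√158)) = 1/(293*(-3 - 28*I*√158))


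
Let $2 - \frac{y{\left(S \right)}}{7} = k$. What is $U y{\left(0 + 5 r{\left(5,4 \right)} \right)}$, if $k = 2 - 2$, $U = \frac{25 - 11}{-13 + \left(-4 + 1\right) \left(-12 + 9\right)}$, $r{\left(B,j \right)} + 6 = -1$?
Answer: $-49$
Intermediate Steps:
$r{\left(B,j \right)} = -7$ ($r{\left(B,j \right)} = -6 - 1 = -7$)
$U = - \frac{7}{2}$ ($U = \frac{14}{-13 - -9} = \frac{14}{-13 + 9} = \frac{14}{-4} = 14 \left(- \frac{1}{4}\right) = - \frac{7}{2} \approx -3.5$)
$k = 0$
$y{\left(S \right)} = 14$ ($y{\left(S \right)} = 14 - 0 = 14 + 0 = 14$)
$U y{\left(0 + 5 r{\left(5,4 \right)} \right)} = \left(- \frac{7}{2}\right) 14 = -49$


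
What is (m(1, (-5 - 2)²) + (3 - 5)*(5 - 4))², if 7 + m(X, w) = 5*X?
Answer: 16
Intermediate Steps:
m(X, w) = -7 + 5*X
(m(1, (-5 - 2)²) + (3 - 5)*(5 - 4))² = ((-7 + 5*1) + (3 - 5)*(5 - 4))² = ((-7 + 5) - 2*1)² = (-2 - 2)² = (-4)² = 16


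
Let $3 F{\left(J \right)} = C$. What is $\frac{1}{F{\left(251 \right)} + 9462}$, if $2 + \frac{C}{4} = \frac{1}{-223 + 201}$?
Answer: $\frac{11}{104052} \approx 0.00010572$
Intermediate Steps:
$C = - \frac{90}{11}$ ($C = -8 + \frac{4}{-223 + 201} = -8 + \frac{4}{-22} = -8 + 4 \left(- \frac{1}{22}\right) = -8 - \frac{2}{11} = - \frac{90}{11} \approx -8.1818$)
$F{\left(J \right)} = - \frac{30}{11}$ ($F{\left(J \right)} = \frac{1}{3} \left(- \frac{90}{11}\right) = - \frac{30}{11}$)
$\frac{1}{F{\left(251 \right)} + 9462} = \frac{1}{- \frac{30}{11} + 9462} = \frac{1}{\frac{104052}{11}} = \frac{11}{104052}$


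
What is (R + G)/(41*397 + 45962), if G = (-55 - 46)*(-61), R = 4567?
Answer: 10728/62239 ≈ 0.17237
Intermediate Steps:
G = 6161 (G = -101*(-61) = 6161)
(R + G)/(41*397 + 45962) = (4567 + 6161)/(41*397 + 45962) = 10728/(16277 + 45962) = 10728/62239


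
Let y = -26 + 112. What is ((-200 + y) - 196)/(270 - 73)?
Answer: -310/197 ≈ -1.5736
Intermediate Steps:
y = 86
((-200 + y) - 196)/(270 - 73) = ((-200 + 86) - 196)/(270 - 73) = (-114 - 196)/197 = -310*1/197 = -310/197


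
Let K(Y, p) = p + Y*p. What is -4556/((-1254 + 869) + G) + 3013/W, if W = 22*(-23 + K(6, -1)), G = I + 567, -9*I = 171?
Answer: -3498079/107580 ≈ -32.516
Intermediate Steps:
I = -19 (I = -⅑*171 = -19)
G = 548 (G = -19 + 567 = 548)
W = -660 (W = 22*(-23 - (1 + 6)) = 22*(-23 - 1*7) = 22*(-23 - 7) = 22*(-30) = -660)
-4556/((-1254 + 869) + G) + 3013/W = -4556/((-1254 + 869) + 548) + 3013/(-660) = -4556/(-385 + 548) + 3013*(-1/660) = -4556/163 - 3013/660 = -3498079/107580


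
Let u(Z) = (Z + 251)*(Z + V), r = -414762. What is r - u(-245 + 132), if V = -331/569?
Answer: -227080914/569 ≈ -3.9909e+5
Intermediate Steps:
V = -331/569 (V = -331*1/569 = -331/569 ≈ -0.58172)
u(Z) = (251 + Z)*(-331/569 + Z) (u(Z) = (Z + 251)*(Z - 331/569) = (251 + Z)*(-331/569 + Z))
r - u(-245 + 132) = -414762 - (-83081/569 + (-245 + 132)**2 + 142488*(-245 + 132)/569) = -414762 - (-83081/569 + (-113)**2 + (142488/569)*(-113)) = -414762 - (-83081/569 + 12769 - 16101144/569) = -414762 - 1*(-8918664/569) = -414762 + 8918664/569 = -227080914/569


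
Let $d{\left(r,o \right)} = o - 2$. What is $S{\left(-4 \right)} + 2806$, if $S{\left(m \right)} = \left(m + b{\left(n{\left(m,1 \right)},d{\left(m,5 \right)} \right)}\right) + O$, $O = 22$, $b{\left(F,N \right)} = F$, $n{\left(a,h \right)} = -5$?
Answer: $2819$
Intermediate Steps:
$d{\left(r,o \right)} = -2 + o$
$S{\left(m \right)} = 17 + m$ ($S{\left(m \right)} = \left(m - 5\right) + 22 = \left(-5 + m\right) + 22 = 17 + m$)
$S{\left(-4 \right)} + 2806 = \left(17 - 4\right) + 2806 = 13 + 2806 = 2819$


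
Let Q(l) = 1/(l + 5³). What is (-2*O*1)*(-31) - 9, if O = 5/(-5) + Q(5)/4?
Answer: -18429/260 ≈ -70.881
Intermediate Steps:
Q(l) = 1/(125 + l) (Q(l) = 1/(l + 125) = 1/(125 + l))
O = -519/520 (O = 5/(-5) + 1/((125 + 5)*4) = 5*(-⅕) + (¼)/130 = -1 + (1/130)*(¼) = -1 + 1/520 = -519/520 ≈ -0.99808)
(-2*O*1)*(-31) - 9 = (-2*(-519/520)*1)*(-31) - 9 = ((519/260)*1)*(-31) - 9 = (519/260)*(-31) - 9 = -16089/260 - 9 = -18429/260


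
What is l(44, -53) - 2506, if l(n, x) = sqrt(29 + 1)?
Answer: -2506 + sqrt(30) ≈ -2500.5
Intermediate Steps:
l(n, x) = sqrt(30)
l(44, -53) - 2506 = sqrt(30) - 2506 = -2506 + sqrt(30)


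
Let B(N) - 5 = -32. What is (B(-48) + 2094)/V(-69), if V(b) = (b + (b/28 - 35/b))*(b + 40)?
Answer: 3993444/3975581 ≈ 1.0045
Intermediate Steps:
B(N) = -27 (B(N) = 5 - 32 = -27)
V(b) = (40 + b)*(-35/b + 29*b/28) (V(b) = (b + (b*(1/28) - 35/b))*(40 + b) = (b + (b/28 - 35/b))*(40 + b) = (b + (-35/b + b/28))*(40 + b) = (-35/b + 29*b/28)*(40 + b) = (40 + b)*(-35/b + 29*b/28))
(B(-48) + 2094)/V(-69) = (-27 + 2094)/(((1/28)*(-39200 - 69*(-980 + 29*(-69)² + 1160*(-69)))/(-69))) = 2067/(((1/28)*(-1/69)*(-39200 - 69*(-980 + 29*4761 - 80040)))) = 2067/(((1/28)*(-1/69)*(-39200 - 69*(-980 + 138069 - 80040)))) = 2067/(((1/28)*(-1/69)*(-39200 - 69*57049))) = 2067/(((1/28)*(-1/69)*(-39200 - 3936381))) = 2067/(((1/28)*(-1/69)*(-3975581))) = 2067/(3975581/1932) = 2067*(1932/3975581) = 3993444/3975581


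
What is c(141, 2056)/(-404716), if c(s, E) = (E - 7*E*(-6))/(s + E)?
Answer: -514/5169541 ≈ -9.9429e-5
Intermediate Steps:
c(s, E) = 43*E/(E + s) (c(s, E) = (E + 42*E)/(E + s) = (43*E)/(E + s) = 43*E/(E + s))
c(141, 2056)/(-404716) = (43*2056/(2056 + 141))/(-404716) = (43*2056/2197)*(-1/404716) = (43*2056*(1/2197))*(-1/404716) = (88408/2197)*(-1/404716) = -514/5169541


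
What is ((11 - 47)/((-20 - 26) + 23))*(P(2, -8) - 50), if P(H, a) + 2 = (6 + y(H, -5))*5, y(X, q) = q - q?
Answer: -792/23 ≈ -34.435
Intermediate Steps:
y(X, q) = 0
P(H, a) = 28 (P(H, a) = -2 + (6 + 0)*5 = -2 + 6*5 = -2 + 30 = 28)
((11 - 47)/((-20 - 26) + 23))*(P(2, -8) - 50) = ((11 - 47)/((-20 - 26) + 23))*(28 - 50) = -36/(-46 + 23)*(-22) = -36/(-23)*(-22) = -36*(-1/23)*(-22) = (36/23)*(-22) = -792/23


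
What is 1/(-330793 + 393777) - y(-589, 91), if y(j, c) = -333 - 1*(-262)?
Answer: 4471865/62984 ≈ 71.000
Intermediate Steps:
y(j, c) = -71 (y(j, c) = -333 + 262 = -71)
1/(-330793 + 393777) - y(-589, 91) = 1/(-330793 + 393777) - 1*(-71) = 1/62984 + 71 = 4471865/62984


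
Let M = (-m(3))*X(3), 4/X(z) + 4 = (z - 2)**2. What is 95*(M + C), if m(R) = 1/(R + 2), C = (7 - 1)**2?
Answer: 10336/3 ≈ 3445.3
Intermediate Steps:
C = 36 (C = 6**2 = 36)
m(R) = 1/(2 + R)
X(z) = 4/(-4 + (-2 + z)**2) (X(z) = 4/(-4 + (z - 2)**2) = 4/(-4 + (-2 + z)**2))
M = 4/15 (M = (-1/(2 + 3))*(4/(3*(-4 + 3))) = (-1/5)*(4*(1/3)/(-1)) = (-1*1/5)*(4*(1/3)*(-1)) = -1/5*(-4/3) = 4/15 ≈ 0.26667)
95*(M + C) = 95*(4/15 + 36) = 95*(544/15) = 10336/3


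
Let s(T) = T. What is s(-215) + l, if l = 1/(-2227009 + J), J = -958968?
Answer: -684985056/3185977 ≈ -215.00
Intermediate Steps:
l = -1/3185977 (l = 1/(-2227009 - 958968) = 1/(-3185977) = -1/3185977 ≈ -3.1388e-7)
s(-215) + l = -215 - 1/3185977 = -684985056/3185977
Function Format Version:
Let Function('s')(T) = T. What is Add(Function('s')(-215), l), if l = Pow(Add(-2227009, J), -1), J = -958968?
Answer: Rational(-684985056, 3185977) ≈ -215.00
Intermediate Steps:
l = Rational(-1, 3185977) (l = Pow(Add(-2227009, -958968), -1) = Pow(-3185977, -1) = Rational(-1, 3185977) ≈ -3.1388e-7)
Add(Function('s')(-215), l) = Add(-215, Rational(-1, 3185977)) = Rational(-684985056, 3185977)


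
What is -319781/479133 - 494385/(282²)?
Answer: -29145159161/4233619188 ≈ -6.8842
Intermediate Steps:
-319781/479133 - 494385/(282²) = -319781*1/479133 - 494385/79524 = -319781/479133 - 494385*1/79524 = -319781/479133 - 164795/26508 = -29145159161/4233619188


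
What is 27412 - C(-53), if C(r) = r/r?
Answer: 27411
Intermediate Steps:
C(r) = 1
27412 - C(-53) = 27412 - 1*1 = 27412 - 1 = 27411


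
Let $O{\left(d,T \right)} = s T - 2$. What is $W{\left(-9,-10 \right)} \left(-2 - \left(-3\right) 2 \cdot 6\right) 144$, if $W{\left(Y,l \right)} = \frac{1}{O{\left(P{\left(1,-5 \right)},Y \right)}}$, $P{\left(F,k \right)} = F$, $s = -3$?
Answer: $\frac{4896}{25} \approx 195.84$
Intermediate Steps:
$O{\left(d,T \right)} = -2 - 3 T$ ($O{\left(d,T \right)} = - 3 T - 2 = -2 - 3 T$)
$W{\left(Y,l \right)} = \frac{1}{-2 - 3 Y}$
$W{\left(-9,-10 \right)} \left(-2 - \left(-3\right) 2 \cdot 6\right) 144 = \frac{-2 - \left(-3\right) 2 \cdot 6}{-2 - -27} \cdot 144 = \frac{-2 - \left(-6\right) 6}{-2 + 27} \cdot 144 = \frac{-2 - -36}{25} \cdot 144 = \frac{-2 + 36}{25} \cdot 144 = \frac{1}{25} \cdot 34 \cdot 144 = \frac{34}{25} \cdot 144 = \frac{4896}{25}$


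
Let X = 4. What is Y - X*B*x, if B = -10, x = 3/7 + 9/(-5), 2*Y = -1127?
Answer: -8657/14 ≈ -618.36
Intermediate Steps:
Y = -1127/2 (Y = (½)*(-1127) = -1127/2 ≈ -563.50)
x = -48/35 (x = 3*(⅐) + 9*(-⅕) = 3/7 - 9/5 = -48/35 ≈ -1.3714)
Y - X*B*x = -1127/2 - 4*(-10)*(-48)/35 = -1127/2 - (-40)*(-48)/35 = -1127/2 - 1*384/7 = -1127/2 - 384/7 = -8657/14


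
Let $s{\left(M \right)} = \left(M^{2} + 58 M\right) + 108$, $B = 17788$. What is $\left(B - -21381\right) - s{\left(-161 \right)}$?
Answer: $22478$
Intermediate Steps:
$s{\left(M \right)} = 108 + M^{2} + 58 M$
$\left(B - -21381\right) - s{\left(-161 \right)} = \left(17788 - -21381\right) - \left(108 + \left(-161\right)^{2} + 58 \left(-161\right)\right) = \left(17788 + 21381\right) - \left(108 + 25921 - 9338\right) = 39169 - 16691 = 22478$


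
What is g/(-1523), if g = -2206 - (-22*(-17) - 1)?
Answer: 2579/1523 ≈ 1.6934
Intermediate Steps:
g = -2579 (g = -2206 - (374 - 1) = -2206 - 1*373 = -2206 - 373 = -2579)
g/(-1523) = -2579/(-1523) = -2579*(-1/1523) = 2579/1523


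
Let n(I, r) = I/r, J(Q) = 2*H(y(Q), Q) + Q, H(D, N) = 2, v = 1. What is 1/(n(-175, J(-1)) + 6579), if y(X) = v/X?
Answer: 3/19562 ≈ 0.00015336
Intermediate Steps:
y(X) = 1/X
J(Q) = 4 + Q (J(Q) = 2*2 + Q = 4 + Q)
1/(n(-175, J(-1)) + 6579) = 1/(-175/(4 - 1) + 6579) = 1/(-175/3 + 6579) = 1/(19562/3) = 3/19562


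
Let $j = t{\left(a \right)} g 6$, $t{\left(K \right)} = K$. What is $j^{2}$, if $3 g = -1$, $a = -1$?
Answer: $4$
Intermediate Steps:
$g = - \frac{1}{3}$ ($g = \frac{1}{3} \left(-1\right) = - \frac{1}{3} \approx -0.33333$)
$j = 2$ ($j = \left(-1\right) \left(- \frac{1}{3}\right) 6 = \frac{1}{3} \cdot 6 = 2$)
$j^{2} = 2^{2} = 4$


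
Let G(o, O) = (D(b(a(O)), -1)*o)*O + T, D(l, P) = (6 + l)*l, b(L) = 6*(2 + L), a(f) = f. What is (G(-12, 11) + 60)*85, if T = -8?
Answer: -73509020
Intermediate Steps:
b(L) = 12 + 6*L
D(l, P) = l*(6 + l)
G(o, O) = -8 + O*o*(12 + 6*O)*(18 + 6*O) (G(o, O) = (((12 + 6*O)*(6 + (12 + 6*O)))*o)*O - 8 = (((12 + 6*O)*(18 + 6*O))*o)*O - 8 = (o*(12 + 6*O)*(18 + 6*O))*O - 8 = O*o*(12 + 6*O)*(18 + 6*O) - 8 = -8 + O*o*(12 + 6*O)*(18 + 6*O))
(G(-12, 11) + 60)*85 = ((-8 + 36*11*(-12)*(2 + 11)*(3 + 11)) + 60)*85 = ((-8 + 36*11*(-12)*13*14) + 60)*85 = ((-8 - 864864) + 60)*85 = (-864872 + 60)*85 = -864812*85 = -73509020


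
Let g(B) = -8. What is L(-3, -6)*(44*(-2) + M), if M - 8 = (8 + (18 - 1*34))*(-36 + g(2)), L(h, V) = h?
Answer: -816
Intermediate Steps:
M = 360 (M = 8 + (8 + (18 - 1*34))*(-36 - 8) = 8 + (8 + (18 - 34))*(-44) = 8 + (8 - 16)*(-44) = 8 - 8*(-44) = 8 + 352 = 360)
L(-3, -6)*(44*(-2) + M) = -3*(44*(-2) + 360) = -3*(-88 + 360) = -3*272 = -816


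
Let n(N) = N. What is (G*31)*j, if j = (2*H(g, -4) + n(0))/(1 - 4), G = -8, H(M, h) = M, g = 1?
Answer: 496/3 ≈ 165.33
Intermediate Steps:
j = -⅔ (j = (2*1 + 0)/(1 - 4) = (2 + 0)/(-3) = 2*(-⅓) = -⅔ ≈ -0.66667)
(G*31)*j = -8*31*(-⅔) = -248*(-⅔) = 496/3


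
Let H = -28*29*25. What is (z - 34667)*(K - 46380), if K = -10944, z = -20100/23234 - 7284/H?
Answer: 117162633892442232/58956275 ≈ 1.9873e+9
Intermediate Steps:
H = -20300 (H = -812*25 = -20300)
z = -29849193/58956275 (z = -20100/23234 - 7284/(-20300) = -20100*1/23234 - 7284*(-1/20300) = -10050/11617 + 1821/5075 = -29849193/58956275 ≈ -0.50629)
(z - 34667)*(K - 46380) = (-29849193/58956275 - 34667)*(-10944 - 46380) = -2043867034618/58956275*(-57324) = 117162633892442232/58956275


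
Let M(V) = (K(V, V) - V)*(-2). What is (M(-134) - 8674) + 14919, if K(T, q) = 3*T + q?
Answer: 7049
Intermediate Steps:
K(T, q) = q + 3*T
M(V) = -6*V (M(V) = ((V + 3*V) - V)*(-2) = (4*V - V)*(-2) = (3*V)*(-2) = -6*V)
(M(-134) - 8674) + 14919 = (-6*(-134) - 8674) + 14919 = (804 - 8674) + 14919 = -7870 + 14919 = 7049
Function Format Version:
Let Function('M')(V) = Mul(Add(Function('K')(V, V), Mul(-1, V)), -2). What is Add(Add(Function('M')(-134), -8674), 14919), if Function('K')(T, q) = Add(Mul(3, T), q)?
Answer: 7049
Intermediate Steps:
Function('K')(T, q) = Add(q, Mul(3, T))
Function('M')(V) = Mul(-6, V) (Function('M')(V) = Mul(Add(Add(V, Mul(3, V)), Mul(-1, V)), -2) = Mul(Add(Mul(4, V), Mul(-1, V)), -2) = Mul(Mul(3, V), -2) = Mul(-6, V))
Add(Add(Function('M')(-134), -8674), 14919) = Add(Add(Mul(-6, -134), -8674), 14919) = Add(Add(804, -8674), 14919) = Add(-7870, 14919) = 7049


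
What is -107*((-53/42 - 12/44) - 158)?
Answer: 7886435/462 ≈ 17070.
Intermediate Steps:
-107*((-53/42 - 12/44) - 158) = -107*((-53*1/42 - 12*1/44) - 158) = -107*((-53/42 - 3/11) - 158) = -107*(-709/462 - 158) = -107*(-73705/462) = 7886435/462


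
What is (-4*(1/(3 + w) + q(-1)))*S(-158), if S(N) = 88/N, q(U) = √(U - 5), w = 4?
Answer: 176/553 + 176*I*√6/79 ≈ 0.31826 + 5.4571*I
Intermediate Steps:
q(U) = √(-5 + U)
(-4*(1/(3 + w) + q(-1)))*S(-158) = (-4*(1/(3 + 4) + √(-5 - 1)))*(88/(-158)) = (-4*(1/7 + √(-6)))*(88*(-1/158)) = -4*(⅐ + I*√6)*(-44/79) = (-4/7 - 4*I*√6)*(-44/79) = 176/553 + 176*I*√6/79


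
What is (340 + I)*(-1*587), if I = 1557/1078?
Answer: -216061199/1078 ≈ -2.0043e+5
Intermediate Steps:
I = 1557/1078 (I = 1557*(1/1078) = 1557/1078 ≈ 1.4443)
(340 + I)*(-1*587) = (340 + 1557/1078)*(-1*587) = (368077/1078)*(-587) = -216061199/1078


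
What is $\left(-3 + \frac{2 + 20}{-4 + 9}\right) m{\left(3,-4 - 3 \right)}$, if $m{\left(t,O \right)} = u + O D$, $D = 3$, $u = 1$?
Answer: $-28$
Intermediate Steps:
$m{\left(t,O \right)} = 1 + 3 O$ ($m{\left(t,O \right)} = 1 + O 3 = 1 + 3 O$)
$\left(-3 + \frac{2 + 20}{-4 + 9}\right) m{\left(3,-4 - 3 \right)} = \left(-3 + \frac{2 + 20}{-4 + 9}\right) \left(1 + 3 \left(-4 - 3\right)\right) = \left(-3 + \frac{22}{5}\right) \left(1 + 3 \left(-4 - 3\right)\right) = \left(-3 + 22 \cdot \frac{1}{5}\right) \left(1 + 3 \left(-7\right)\right) = \left(-3 + \frac{22}{5}\right) \left(1 - 21\right) = \frac{7}{5} \left(-20\right) = -28$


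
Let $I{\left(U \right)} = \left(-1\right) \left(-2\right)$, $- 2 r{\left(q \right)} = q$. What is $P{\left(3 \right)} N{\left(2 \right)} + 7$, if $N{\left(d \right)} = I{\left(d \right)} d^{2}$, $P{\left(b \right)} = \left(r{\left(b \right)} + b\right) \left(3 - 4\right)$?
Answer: $-5$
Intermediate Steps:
$r{\left(q \right)} = - \frac{q}{2}$
$I{\left(U \right)} = 2$
$P{\left(b \right)} = - \frac{b}{2}$ ($P{\left(b \right)} = \left(- \frac{b}{2} + b\right) \left(3 - 4\right) = \frac{b}{2} \left(-1\right) = - \frac{b}{2}$)
$N{\left(d \right)} = 2 d^{2}$
$P{\left(3 \right)} N{\left(2 \right)} + 7 = \left(- \frac{1}{2}\right) 3 \cdot 2 \cdot 2^{2} + 7 = - \frac{3 \cdot 2 \cdot 4}{2} + 7 = \left(- \frac{3}{2}\right) 8 + 7 = -12 + 7 = -5$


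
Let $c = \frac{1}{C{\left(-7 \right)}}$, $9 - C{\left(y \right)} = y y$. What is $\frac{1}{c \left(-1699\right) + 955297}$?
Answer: $\frac{40}{38213579} \approx 1.0467 \cdot 10^{-6}$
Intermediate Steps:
$C{\left(y \right)} = 9 - y^{2}$ ($C{\left(y \right)} = 9 - y y = 9 - y^{2}$)
$c = - \frac{1}{40}$ ($c = \frac{1}{9 - \left(-7\right)^{2}} = \frac{1}{9 - 49} = \frac{1}{-40} = - \frac{1}{40} \approx -0.025$)
$\frac{1}{c \left(-1699\right) + 955297} = \frac{1}{\left(- \frac{1}{40}\right) \left(-1699\right) + 955297} = \frac{1}{\frac{1699}{40} + 955297} = \frac{1}{\frac{38213579}{40}} = \frac{40}{38213579}$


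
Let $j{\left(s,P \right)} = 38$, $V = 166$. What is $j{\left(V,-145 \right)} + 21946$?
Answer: $21984$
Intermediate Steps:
$j{\left(V,-145 \right)} + 21946 = 38 + 21946 = 21984$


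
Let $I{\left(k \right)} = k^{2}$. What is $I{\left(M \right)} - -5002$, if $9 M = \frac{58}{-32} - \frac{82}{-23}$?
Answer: $\frac{6096563857}{1218816} \approx 5002.0$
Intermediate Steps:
$M = \frac{215}{1104}$ ($M = \frac{\frac{58}{-32} - \frac{82}{-23}}{9} = \frac{58 \left(- \frac{1}{32}\right) - - \frac{82}{23}}{9} = \frac{- \frac{29}{16} + \frac{82}{23}}{9} = \frac{1}{9} \cdot \frac{645}{368} = \frac{215}{1104} \approx 0.19475$)
$I{\left(M \right)} - -5002 = \left(\frac{215}{1104}\right)^{2} - -5002 = \frac{46225}{1218816} + 5002 = \frac{6096563857}{1218816}$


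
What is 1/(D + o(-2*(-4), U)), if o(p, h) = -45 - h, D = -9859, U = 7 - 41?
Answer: -1/9870 ≈ -0.00010132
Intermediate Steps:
U = -34
1/(D + o(-2*(-4), U)) = 1/(-9859 + (-45 - 1*(-34))) = 1/(-9859 + (-45 + 34)) = 1/(-9859 - 11) = 1/(-9870) = -1/9870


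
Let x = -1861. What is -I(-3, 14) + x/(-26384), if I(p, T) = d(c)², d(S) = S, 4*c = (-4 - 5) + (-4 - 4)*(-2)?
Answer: -19735/6596 ≈ -2.9920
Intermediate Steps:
c = 7/4 (c = ((-4 - 5) + (-4 - 4)*(-2))/4 = (-9 - 8*(-2))/4 = (-9 + 16)/4 = (¼)*7 = 7/4 ≈ 1.7500)
I(p, T) = 49/16 (I(p, T) = (7/4)² = 49/16)
-I(-3, 14) + x/(-26384) = -1*49/16 - 1861/(-26384) = -49/16 - 1861*(-1/26384) = -49/16 + 1861/26384 = -19735/6596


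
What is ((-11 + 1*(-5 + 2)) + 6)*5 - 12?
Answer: -52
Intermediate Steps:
((-11 + 1*(-5 + 2)) + 6)*5 - 12 = ((-11 + 1*(-3)) + 6)*5 - 12 = ((-11 - 3) + 6)*5 - 12 = (-14 + 6)*5 - 12 = -8*5 - 12 = -40 - 12 = -52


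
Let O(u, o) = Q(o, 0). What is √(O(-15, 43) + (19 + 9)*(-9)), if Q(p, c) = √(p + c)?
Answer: √(-252 + √43) ≈ 15.667*I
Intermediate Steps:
Q(p, c) = √(c + p)
O(u, o) = √o (O(u, o) = √(0 + o) = √o)
√(O(-15, 43) + (19 + 9)*(-9)) = √(√43 + (19 + 9)*(-9)) = √(√43 + 28*(-9)) = √(√43 - 252) = √(-252 + √43)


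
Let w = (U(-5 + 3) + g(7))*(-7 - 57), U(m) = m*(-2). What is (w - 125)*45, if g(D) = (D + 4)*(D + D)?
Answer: -460665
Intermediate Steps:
U(m) = -2*m
g(D) = 2*D*(4 + D) (g(D) = (4 + D)*(2*D) = 2*D*(4 + D))
w = -10112 (w = (-2*(-5 + 3) + 2*7*(4 + 7))*(-7 - 57) = (-2*(-2) + 2*7*11)*(-64) = (4 + 154)*(-64) = 158*(-64) = -10112)
(w - 125)*45 = (-10112 - 125)*45 = -10237*45 = -460665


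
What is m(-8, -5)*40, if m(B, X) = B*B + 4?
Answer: 2720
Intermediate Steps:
m(B, X) = 4 + B² (m(B, X) = B² + 4 = 4 + B²)
m(-8, -5)*40 = (4 + (-8)²)*40 = (4 + 64)*40 = 68*40 = 2720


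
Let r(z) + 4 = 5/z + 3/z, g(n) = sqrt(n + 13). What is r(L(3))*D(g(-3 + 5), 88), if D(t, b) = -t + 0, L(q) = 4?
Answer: 2*sqrt(15) ≈ 7.7460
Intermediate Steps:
g(n) = sqrt(13 + n)
D(t, b) = -t
r(z) = -4 + 8/z (r(z) = -4 + (5/z + 3/z) = -4 + 8/z)
r(L(3))*D(g(-3 + 5), 88) = (-4 + 8/4)*(-sqrt(13 + (-3 + 5))) = (-4 + 8*(1/4))*(-sqrt(13 + 2)) = (-4 + 2)*(-sqrt(15)) = -(-2)*sqrt(15) = 2*sqrt(15)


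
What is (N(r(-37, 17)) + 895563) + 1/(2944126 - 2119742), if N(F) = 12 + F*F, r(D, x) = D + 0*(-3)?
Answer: 739426282497/824384 ≈ 8.9694e+5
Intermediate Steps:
r(D, x) = D (r(D, x) = D + 0 = D)
N(F) = 12 + F**2
(N(r(-37, 17)) + 895563) + 1/(2944126 - 2119742) = ((12 + (-37)**2) + 895563) + 1/(2944126 - 2119742) = ((12 + 1369) + 895563) + 1/824384 = (1381 + 895563) + 1/824384 = 896944 + 1/824384 = 739426282497/824384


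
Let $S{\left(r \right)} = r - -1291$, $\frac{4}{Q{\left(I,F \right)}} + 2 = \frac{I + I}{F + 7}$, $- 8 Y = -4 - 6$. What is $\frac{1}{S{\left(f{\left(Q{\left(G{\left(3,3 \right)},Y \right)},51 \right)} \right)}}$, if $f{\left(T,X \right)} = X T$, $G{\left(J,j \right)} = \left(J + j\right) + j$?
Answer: $\frac{1}{2413} \approx 0.00041442$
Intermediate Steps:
$Y = \frac{5}{4}$ ($Y = - \frac{-4 - 6}{8} = \left(- \frac{1}{8}\right) \left(-10\right) = \frac{5}{4} \approx 1.25$)
$G{\left(J,j \right)} = J + 2 j$
$Q{\left(I,F \right)} = \frac{4}{-2 + \frac{2 I}{7 + F}}$ ($Q{\left(I,F \right)} = \frac{4}{-2 + \frac{I + I}{F + 7}} = \frac{4}{-2 + \frac{2 I}{7 + F}}$)
$f{\left(T,X \right)} = T X$
$S{\left(r \right)} = 1291 + r$ ($S{\left(r \right)} = r + 1291 = 1291 + r$)
$\frac{1}{S{\left(f{\left(Q{\left(G{\left(3,3 \right)},Y \right)},51 \right)} \right)}} = \frac{1}{1291 + \frac{2 \left(-7 - \frac{5}{4}\right)}{7 + \frac{5}{4} - \left(3 + 2 \cdot 3\right)} 51} = \frac{1}{1291 + \frac{2 \left(-7 - \frac{5}{4}\right)}{7 + \frac{5}{4} - \left(3 + 6\right)} 51} = \frac{1}{1291 + 2 \frac{1}{7 + \frac{5}{4} - 9} \left(- \frac{33}{4}\right) 51} = \frac{1}{1291 + 2 \frac{1}{- \frac{3}{4}} \left(- \frac{33}{4}\right) 51} = \frac{1}{1291 + 2 \left(- \frac{4}{3}\right) \left(- \frac{33}{4}\right) 51} = \frac{1}{1291 + 22 \cdot 51} = \frac{1}{1291 + 1122} = \frac{1}{2413}$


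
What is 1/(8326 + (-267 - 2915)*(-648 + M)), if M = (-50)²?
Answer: -1/5884738 ≈ -1.6993e-7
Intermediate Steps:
M = 2500
1/(8326 + (-267 - 2915)*(-648 + M)) = 1/(8326 + (-267 - 2915)*(-648 + 2500)) = 1/(8326 - 3182*1852) = 1/(8326 - 5893064) = 1/(-5884738) = -1/5884738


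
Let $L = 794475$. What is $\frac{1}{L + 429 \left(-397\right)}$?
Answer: $\frac{1}{624162} \approx 1.6021 \cdot 10^{-6}$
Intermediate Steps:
$\frac{1}{L + 429 \left(-397\right)} = \frac{1}{794475 + 429 \left(-397\right)} = \frac{1}{794475 - 170313} = \frac{1}{624162}$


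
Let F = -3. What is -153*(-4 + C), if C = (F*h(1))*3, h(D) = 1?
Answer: 1989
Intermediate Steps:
C = -9 (C = -3*1*3 = -3*3 = -9)
-153*(-4 + C) = -153*(-4 - 9) = -153*(-13) = 1989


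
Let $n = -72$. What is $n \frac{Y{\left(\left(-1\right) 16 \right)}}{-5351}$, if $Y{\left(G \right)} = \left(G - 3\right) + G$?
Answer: $- \frac{2520}{5351} \approx -0.47094$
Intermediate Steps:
$Y{\left(G \right)} = -3 + 2 G$ ($Y{\left(G \right)} = \left(-3 + G\right) + G = -3 + 2 G$)
$n \frac{Y{\left(\left(-1\right) 16 \right)}}{-5351} = - 72 \frac{-3 + 2 \left(\left(-1\right) 16\right)}{-5351} = - 72 \left(-3 + 2 \left(-16\right)\right) \left(- \frac{1}{5351}\right) = - 72 \left(-3 - 32\right) \left(- \frac{1}{5351}\right) = - 72 \left(\left(-35\right) \left(- \frac{1}{5351}\right)\right) = \left(-72\right) \frac{35}{5351} = - \frac{2520}{5351}$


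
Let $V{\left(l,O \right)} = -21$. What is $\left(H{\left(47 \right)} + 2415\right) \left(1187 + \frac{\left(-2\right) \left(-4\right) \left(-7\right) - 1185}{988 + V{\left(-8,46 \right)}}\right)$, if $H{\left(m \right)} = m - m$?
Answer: $\frac{2769010020}{967} \approx 2.8635 \cdot 10^{6}$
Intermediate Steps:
$H{\left(m \right)} = 0$
$\left(H{\left(47 \right)} + 2415\right) \left(1187 + \frac{\left(-2\right) \left(-4\right) \left(-7\right) - 1185}{988 + V{\left(-8,46 \right)}}\right) = \left(0 + 2415\right) \left(1187 + \frac{\left(-2\right) \left(-4\right) \left(-7\right) - 1185}{988 - 21}\right) = 2415 \left(1187 + \frac{8 \left(-7\right) - 1185}{967}\right) = 2415 \left(1187 + \left(-56 - 1185\right) \frac{1}{967}\right) = 2415 \left(1187 - \frac{1241}{967}\right) = 2415 \cdot \frac{1146588}{967} = \frac{2769010020}{967}$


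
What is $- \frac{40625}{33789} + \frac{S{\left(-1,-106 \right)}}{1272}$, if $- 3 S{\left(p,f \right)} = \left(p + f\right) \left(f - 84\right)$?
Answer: $- \frac{140325895}{21489804} \approx -6.5299$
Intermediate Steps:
$S{\left(p,f \right)} = - \frac{\left(-84 + f\right) \left(f + p\right)}{3}$ ($S{\left(p,f \right)} = - \frac{\left(p + f\right) \left(f - 84\right)}{3} = - \frac{\left(f + p\right) \left(-84 + f\right)}{3} = - \frac{\left(-84 + f\right) \left(f + p\right)}{3}$)
$- \frac{40625}{33789} + \frac{S{\left(-1,-106 \right)}}{1272} = - \frac{40625}{33789} + \frac{28 \left(-106\right) + 28 \left(-1\right) - \frac{\left(-106\right)^{2}}{3} - \left(- \frac{106}{3}\right) \left(-1\right)}{1272} = \left(-40625\right) \frac{1}{33789} + \left(-2968 - 28 - \frac{11236}{3} - \frac{106}{3}\right) \frac{1}{1272} = - \frac{40625}{33789} + \left(-2968 - 28 - \frac{11236}{3} - \frac{106}{3}\right) \frac{1}{1272} = - \frac{40625}{33789} - \frac{10165}{1908} = - \frac{140325895}{21489804}$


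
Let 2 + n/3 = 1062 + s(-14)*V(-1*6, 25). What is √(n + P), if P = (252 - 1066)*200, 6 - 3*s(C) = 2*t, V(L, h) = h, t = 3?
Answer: 2*I*√39905 ≈ 399.52*I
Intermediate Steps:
s(C) = 0 (s(C) = 2 - 2*3/3 = 2 - ⅓*6 = 2 - 2 = 0)
n = 3180 (n = -6 + 3*(1062 + 0*25) = -6 + 3*(1062 + 0) = -6 + 3*1062 = -6 + 3186 = 3180)
P = -162800 (P = -814*200 = -162800)
√(n + P) = √(3180 - 162800) = √(-159620) = 2*I*√39905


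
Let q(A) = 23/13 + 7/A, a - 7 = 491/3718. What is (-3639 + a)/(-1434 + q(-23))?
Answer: 34508395/13611312 ≈ 2.5353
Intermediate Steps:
a = 26517/3718 (a = 7 + 491/3718 = 26517/3718 ≈ 7.1321)
q(A) = 23/13 + 7/A (q(A) = 23*(1/13) + 7/A = 23/13 + 7/A)
(-3639 + a)/(-1434 + q(-23)) = (-3639 + 26517/3718)/(-1434 + (23/13 + 7/(-23))) = -13503285/(3718*(-1434 + (23/13 + 7*(-1/23)))) = -13503285/(3718*(-1434 + (23/13 - 7/23))) = -13503285/(3718*(-1434 + 438/299)) = -13503285/(3718*(-428328/299)) = -13503285/3718*(-299/428328) = 34508395/13611312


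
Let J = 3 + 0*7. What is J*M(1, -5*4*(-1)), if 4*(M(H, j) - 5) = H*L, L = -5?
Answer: 45/4 ≈ 11.250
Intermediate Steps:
M(H, j) = 5 - 5*H/4 (M(H, j) = 5 + (H*(-5))/4 = 5 + (-5*H)/4 = 5 - 5*H/4)
J = 3 (J = 3 + 0 = 3)
J*M(1, -5*4*(-1)) = 3*(5 - 5/4*1) = 3*(5 - 5/4) = 3*(15/4) = 45/4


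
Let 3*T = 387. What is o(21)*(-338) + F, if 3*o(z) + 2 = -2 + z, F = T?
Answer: -5359/3 ≈ -1786.3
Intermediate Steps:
T = 129 (T = (⅓)*387 = 129)
F = 129
o(z) = -4/3 + z/3 (o(z) = -⅔ + (-2 + z)/3 = -⅔ + (-⅔ + z/3) = -4/3 + z/3)
o(21)*(-338) + F = (-4/3 + (⅓)*21)*(-338) + 129 = (-4/3 + 7)*(-338) + 129 = (17/3)*(-338) + 129 = -5746/3 + 129 = -5359/3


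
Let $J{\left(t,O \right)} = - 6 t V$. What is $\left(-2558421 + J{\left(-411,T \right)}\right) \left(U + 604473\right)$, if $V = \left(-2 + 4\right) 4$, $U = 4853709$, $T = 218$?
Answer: $-13856648436126$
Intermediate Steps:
$V = 8$ ($V = 2 \cdot 4 = 8$)
$J{\left(t,O \right)} = - 48 t$ ($J{\left(t,O \right)} = - 6 t 8 = - 48 t$)
$\left(-2558421 + J{\left(-411,T \right)}\right) \left(U + 604473\right) = \left(-2558421 - -19728\right) \left(4853709 + 604473\right) = \left(-2558421 + 19728\right) 5458182 = \left(-2538693\right) 5458182 = -13856648436126$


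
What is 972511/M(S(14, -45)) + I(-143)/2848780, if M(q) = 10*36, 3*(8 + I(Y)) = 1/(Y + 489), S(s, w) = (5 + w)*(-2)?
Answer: 130242198337/48212505 ≈ 2701.4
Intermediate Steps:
S(s, w) = -10 - 2*w
I(Y) = -8 + 1/(3*(489 + Y)) (I(Y) = -8 + 1/(3*(Y + 489)) = -8 + 1/(3*(489 + Y)))
M(q) = 360
972511/M(S(14, -45)) + I(-143)/2848780 = 972511/360 + ((-11735 - 24*(-143))/(3*(489 - 143)))/2848780 = 972511*(1/360) + ((⅓)*(-11735 + 3432)/346)*(1/2848780) = 972511/360 + ((⅓)*(1/346)*(-8303))*(1/2848780) = 972511/360 - 8303/1038*1/2848780 = 972511/360 - 361/128566680 = 130242198337/48212505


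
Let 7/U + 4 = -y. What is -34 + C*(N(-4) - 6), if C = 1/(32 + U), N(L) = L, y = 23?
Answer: -29408/857 ≈ -34.315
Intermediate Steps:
U = -7/27 (U = 7/(-4 - 1*23) = 7/(-4 - 23) = 7/(-27) = 7*(-1/27) = -7/27 ≈ -0.25926)
C = 27/857 (C = 1/(32 - 7/27) = 1/(857/27) = 27/857 ≈ 0.031505)
-34 + C*(N(-4) - 6) = -34 + 27*(-4 - 6)/857 = -34 + (27/857)*(-10) = -34 - 270/857 = -29408/857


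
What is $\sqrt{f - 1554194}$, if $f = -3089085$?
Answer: $i \sqrt{4643279} \approx 2154.8 i$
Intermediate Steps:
$\sqrt{f - 1554194} = \sqrt{-3089085 - 1554194} = \sqrt{-4643279} = i \sqrt{4643279}$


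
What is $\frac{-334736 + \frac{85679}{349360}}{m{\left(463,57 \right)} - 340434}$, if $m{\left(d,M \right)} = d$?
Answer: $\frac{10631207571}{10797478960} \approx 0.9846$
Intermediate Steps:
$\frac{-334736 + \frac{85679}{349360}}{m{\left(463,57 \right)} - 340434} = \frac{-334736 + \frac{85679}{349360}}{463 - 340434} = \frac{-334736 + 85679 \cdot \frac{1}{349360}}{-339971} = \left(-334736 + \frac{7789}{31760}\right) \left(- \frac{1}{339971}\right) = \left(- \frac{10631207571}{31760}\right) \left(- \frac{1}{339971}\right) = \frac{10631207571}{10797478960}$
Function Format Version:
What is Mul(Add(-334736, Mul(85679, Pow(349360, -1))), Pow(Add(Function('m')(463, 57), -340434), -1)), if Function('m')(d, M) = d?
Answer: Rational(10631207571, 10797478960) ≈ 0.98460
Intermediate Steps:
Mul(Add(-334736, Mul(85679, Pow(349360, -1))), Pow(Add(Function('m')(463, 57), -340434), -1)) = Mul(Add(-334736, Mul(85679, Pow(349360, -1))), Pow(Add(463, -340434), -1)) = Mul(Add(-334736, Mul(85679, Rational(1, 349360))), Pow(-339971, -1)) = Mul(Add(-334736, Rational(7789, 31760)), Rational(-1, 339971)) = Mul(Rational(-10631207571, 31760), Rational(-1, 339971)) = Rational(10631207571, 10797478960)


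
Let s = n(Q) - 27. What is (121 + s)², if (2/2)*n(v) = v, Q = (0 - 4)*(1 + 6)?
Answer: 4356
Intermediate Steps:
Q = -28 (Q = -4*7 = -28)
n(v) = v
s = -55 (s = -28 - 27 = -55)
(121 + s)² = (121 - 55)² = 66² = 4356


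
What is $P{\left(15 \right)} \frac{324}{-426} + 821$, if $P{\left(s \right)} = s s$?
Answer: $\frac{46141}{71} \approx 649.87$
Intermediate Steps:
$P{\left(s \right)} = s^{2}$
$P{\left(15 \right)} \frac{324}{-426} + 821 = 15^{2} \frac{324}{-426} + 821 = 225 \cdot 324 \left(- \frac{1}{426}\right) + 821 = 225 \left(- \frac{54}{71}\right) + 821 = - \frac{12150}{71} + 821 = \frac{46141}{71}$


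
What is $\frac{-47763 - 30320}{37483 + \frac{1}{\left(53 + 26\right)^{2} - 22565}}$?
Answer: $- \frac{1274626892}{611872491} \approx -2.0832$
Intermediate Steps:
$\frac{-47763 - 30320}{37483 + \frac{1}{\left(53 + 26\right)^{2} - 22565}} = - \frac{78083}{37483 + \frac{1}{79^{2} - 22565}} = - \frac{78083}{37483 + \frac{1}{6241 - 22565}} = - \frac{78083}{37483 + \frac{1}{-16324}} = - \frac{78083}{37483 - \frac{1}{16324}} = - \frac{78083}{\frac{611872491}{16324}} = \left(-78083\right) \frac{16324}{611872491} = - \frac{1274626892}{611872491}$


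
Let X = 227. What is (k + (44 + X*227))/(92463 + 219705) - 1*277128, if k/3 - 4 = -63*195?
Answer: -14418413129/52028 ≈ -2.7713e+5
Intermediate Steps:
k = -36843 (k = 12 + 3*(-63*195) = 12 + 3*(-12285) = 12 - 36855 = -36843)
(k + (44 + X*227))/(92463 + 219705) - 1*277128 = (-36843 + (44 + 227*227))/(92463 + 219705) - 1*277128 = (-36843 + (44 + 51529))/312168 - 277128 = (-36843 + 51573)*(1/312168) - 277128 = 14730*(1/312168) - 277128 = 2455/52028 - 277128 = -14418413129/52028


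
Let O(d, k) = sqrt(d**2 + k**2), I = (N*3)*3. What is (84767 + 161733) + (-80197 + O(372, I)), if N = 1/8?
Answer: 166303 + 3*sqrt(984073)/8 ≈ 1.6668e+5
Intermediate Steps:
N = 1/8 ≈ 0.12500
I = 9/8 (I = ((1/8)*3)*3 = (3/8)*3 = 9/8 ≈ 1.1250)
(84767 + 161733) + (-80197 + O(372, I)) = (84767 + 161733) + (-80197 + sqrt(372**2 + (9/8)**2)) = 246500 + (-80197 + sqrt(138384 + 81/64)) = 246500 + (-80197 + sqrt(8856657/64)) = 246500 + (-80197 + 3*sqrt(984073)/8) = 166303 + 3*sqrt(984073)/8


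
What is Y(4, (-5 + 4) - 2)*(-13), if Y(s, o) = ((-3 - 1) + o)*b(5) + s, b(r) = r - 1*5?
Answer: -52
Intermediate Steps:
b(r) = -5 + r (b(r) = r - 5 = -5 + r)
Y(s, o) = s (Y(s, o) = ((-3 - 1) + o)*(-5 + 5) + s = (-4 + o)*0 + s = 0 + s = s)
Y(4, (-5 + 4) - 2)*(-13) = 4*(-13) = -52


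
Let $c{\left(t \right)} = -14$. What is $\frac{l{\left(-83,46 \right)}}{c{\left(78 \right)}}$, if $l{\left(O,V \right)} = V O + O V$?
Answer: $\frac{3818}{7} \approx 545.43$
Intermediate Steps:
$l{\left(O,V \right)} = 2 O V$ ($l{\left(O,V \right)} = O V + O V = 2 O V$)
$\frac{l{\left(-83,46 \right)}}{c{\left(78 \right)}} = \frac{2 \left(-83\right) 46}{-14} = \left(-7636\right) \left(- \frac{1}{14}\right) = \frac{3818}{7}$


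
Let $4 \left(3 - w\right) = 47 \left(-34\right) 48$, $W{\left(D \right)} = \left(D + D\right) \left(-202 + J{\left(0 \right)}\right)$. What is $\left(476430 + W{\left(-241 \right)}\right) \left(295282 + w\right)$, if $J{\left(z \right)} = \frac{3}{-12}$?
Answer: $\frac{360947455169}{2} \approx 1.8047 \cdot 10^{11}$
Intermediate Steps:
$J{\left(z \right)} = - \frac{1}{4}$ ($J{\left(z \right)} = 3 \left(- \frac{1}{12}\right) = - \frac{1}{4}$)
$W{\left(D \right)} = - \frac{809 D}{2}$ ($W{\left(D \right)} = \left(D + D\right) \left(-202 - \frac{1}{4}\right) = 2 D \left(- \frac{809}{4}\right) = - \frac{809 D}{2}$)
$w = 19179$ ($w = 3 - \frac{47 \left(-34\right) 48}{4} = 3 - \frac{\left(-1598\right) 48}{4} = 3 - -19176 = 3 + 19176 = 19179$)
$\left(476430 + W{\left(-241 \right)}\right) \left(295282 + w\right) = \left(476430 - - \frac{194969}{2}\right) \left(295282 + 19179\right) = \left(476430 + \frac{194969}{2}\right) 314461 = \frac{1147829}{2} \cdot 314461 = \frac{360947455169}{2}$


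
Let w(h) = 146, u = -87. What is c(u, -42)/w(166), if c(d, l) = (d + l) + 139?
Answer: 5/73 ≈ 0.068493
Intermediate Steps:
c(d, l) = 139 + d + l
c(u, -42)/w(166) = (139 - 87 - 42)/146 = 10*(1/146) = 5/73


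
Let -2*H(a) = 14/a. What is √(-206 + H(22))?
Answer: I*√99858/22 ≈ 14.364*I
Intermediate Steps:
H(a) = -7/a
√(-206 + H(22)) = √(-206 - 7/22) = √(-4539/22) = I*√99858/22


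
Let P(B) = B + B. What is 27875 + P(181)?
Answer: 28237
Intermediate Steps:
P(B) = 2*B
27875 + P(181) = 27875 + 2*181 = 27875 + 362 = 28237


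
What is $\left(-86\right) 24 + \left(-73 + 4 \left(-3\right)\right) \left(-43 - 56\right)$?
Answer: $6351$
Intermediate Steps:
$\left(-86\right) 24 + \left(-73 + 4 \left(-3\right)\right) \left(-43 - 56\right) = -2064 + \left(-73 - 12\right) \left(-99\right) = -2064 - -8415 = -2064 + 8415 = 6351$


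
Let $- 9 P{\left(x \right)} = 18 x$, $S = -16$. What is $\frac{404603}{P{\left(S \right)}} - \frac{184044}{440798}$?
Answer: $\frac{89171151893}{7052768} \approx 12643.0$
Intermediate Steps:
$P{\left(x \right)} = - 2 x$ ($P{\left(x \right)} = - \frac{18 x}{9} = - 2 x$)
$\frac{404603}{P{\left(S \right)}} - \frac{184044}{440798} = \frac{404603}{\left(-2\right) \left(-16\right)} - \frac{184044}{440798} = \frac{404603}{32} - \frac{92022}{220399} = \frac{89171151893}{7052768}$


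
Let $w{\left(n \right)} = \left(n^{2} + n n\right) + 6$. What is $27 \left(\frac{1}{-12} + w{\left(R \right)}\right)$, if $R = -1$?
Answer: $\frac{855}{4} \approx 213.75$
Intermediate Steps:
$w{\left(n \right)} = 6 + 2 n^{2}$ ($w{\left(n \right)} = \left(n^{2} + n^{2}\right) + 6 = 2 n^{2} + 6 = 6 + 2 n^{2}$)
$27 \left(\frac{1}{-12} + w{\left(R \right)}\right) = 27 \left(\frac{1}{-12} + \left(6 + 2 \left(-1\right)^{2}\right)\right) = 27 \left(- \frac{1}{12} + \left(6 + 2 \cdot 1\right)\right) = 27 \left(- \frac{1}{12} + \left(6 + 2\right)\right) = 27 \left(- \frac{1}{12} + 8\right) = 27 \cdot \frac{95}{12} = \frac{855}{4}$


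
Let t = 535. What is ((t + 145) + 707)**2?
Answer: 1923769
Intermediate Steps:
((t + 145) + 707)**2 = ((535 + 145) + 707)**2 = (680 + 707)**2 = 1387**2 = 1923769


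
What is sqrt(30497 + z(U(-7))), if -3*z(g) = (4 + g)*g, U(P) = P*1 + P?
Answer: sqrt(274053)/3 ≈ 174.50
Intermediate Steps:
U(P) = 2*P (U(P) = P + P = 2*P)
z(g) = -g*(4 + g)/3 (z(g) = -(4 + g)*g/3 = -g*(4 + g)/3)
sqrt(30497 + z(U(-7))) = sqrt(30497 - 2*(-7)*(4 + 2*(-7))/3) = sqrt(30497 - 1/3*(-14)*(4 - 14)) = sqrt(30497 - 1/3*(-14)*(-10)) = sqrt(30497 - 140/3) = sqrt(91351/3) = sqrt(274053)/3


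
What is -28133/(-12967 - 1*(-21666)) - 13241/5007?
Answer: -256045390/43555893 ≈ -5.8785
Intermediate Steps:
-28133/(-12967 - 1*(-21666)) - 13241/5007 = -28133/(-12967 + 21666) - 13241*1/5007 = -28133/8699 - 13241/5007 = -256045390/43555893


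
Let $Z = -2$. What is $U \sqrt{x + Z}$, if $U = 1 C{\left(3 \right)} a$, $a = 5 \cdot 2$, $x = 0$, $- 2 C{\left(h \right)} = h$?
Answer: $- 15 i \sqrt{2} \approx - 21.213 i$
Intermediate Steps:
$C{\left(h \right)} = - \frac{h}{2}$
$a = 10$
$U = -15$ ($U = 1 \left(\left(- \frac{1}{2}\right) 3\right) 10 = 1 \left(- \frac{3}{2}\right) 10 = \left(- \frac{3}{2}\right) 10 = -15$)
$U \sqrt{x + Z} = - 15 \sqrt{0 - 2} = - 15 \sqrt{-2} = - 15 i \sqrt{2}$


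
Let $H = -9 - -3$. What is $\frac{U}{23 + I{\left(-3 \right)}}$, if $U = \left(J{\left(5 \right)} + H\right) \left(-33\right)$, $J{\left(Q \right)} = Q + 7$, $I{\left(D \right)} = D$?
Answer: $- \frac{99}{10} \approx -9.9$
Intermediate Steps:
$J{\left(Q \right)} = 7 + Q$
$H = -6$ ($H = -9 + 3 = -6$)
$U = -198$ ($U = \left(\left(7 + 5\right) - 6\right) \left(-33\right) = \left(12 - 6\right) \left(-33\right) = 6 \left(-33\right) = -198$)
$\frac{U}{23 + I{\left(-3 \right)}} = \frac{1}{23 - 3} \left(-198\right) = \frac{1}{20} \left(-198\right) = - \frac{99}{10}$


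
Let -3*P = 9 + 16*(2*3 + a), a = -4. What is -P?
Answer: 41/3 ≈ 13.667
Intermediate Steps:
P = -41/3 (P = -(9 + 16*(2*3 - 4))/3 = -(9 + 16*(6 - 4))/3 = -(9 + 16*2)/3 = -(9 + 32)/3 = -⅓*41 = -41/3 ≈ -13.667)
-P = -1*(-41/3) = 41/3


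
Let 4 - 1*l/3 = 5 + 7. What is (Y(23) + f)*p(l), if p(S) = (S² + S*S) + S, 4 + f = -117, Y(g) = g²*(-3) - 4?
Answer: -1931136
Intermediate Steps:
l = -24 (l = 12 - 3*(5 + 7) = 12 - 3*12 = 12 - 36 = -24)
Y(g) = -4 - 3*g² (Y(g) = -3*g² - 4 = -4 - 3*g²)
f = -121 (f = -4 - 117 = -121)
p(S) = S + 2*S² (p(S) = (S² + S²) + S = 2*S² + S = S + 2*S²)
(Y(23) + f)*p(l) = ((-4 - 3*23²) - 121)*(-24*(1 + 2*(-24))) = ((-4 - 3*529) - 121)*(-24*(1 - 48)) = ((-4 - 1587) - 121)*(-24*(-47)) = (-1591 - 121)*1128 = -1712*1128 = -1931136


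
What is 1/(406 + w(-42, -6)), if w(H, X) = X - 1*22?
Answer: 1/378 ≈ 0.0026455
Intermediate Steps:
w(H, X) = -22 + X (w(H, X) = X - 22 = -22 + X)
1/(406 + w(-42, -6)) = 1/(406 + (-22 - 6)) = 1/(406 - 28) = 1/378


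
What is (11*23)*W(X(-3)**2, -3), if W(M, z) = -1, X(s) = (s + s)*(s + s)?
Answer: -253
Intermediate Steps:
X(s) = 4*s**2 (X(s) = (2*s)*(2*s) = 4*s**2)
(11*23)*W(X(-3)**2, -3) = (11*23)*(-1) = 253*(-1) = -253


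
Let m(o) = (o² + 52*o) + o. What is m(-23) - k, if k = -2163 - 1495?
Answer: 2968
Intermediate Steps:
k = -3658
m(o) = o² + 53*o
m(-23) - k = -23*(53 - 23) - 1*(-3658) = -23*30 + 3658 = -690 + 3658 = 2968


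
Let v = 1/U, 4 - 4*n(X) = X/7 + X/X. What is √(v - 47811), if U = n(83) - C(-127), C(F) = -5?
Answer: I*√72719985/39 ≈ 218.66*I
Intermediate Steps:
n(X) = ¾ - X/28 (n(X) = 1 - (X/7 + X/X)/4 = 1 - (X*(⅐) + 1)/4 = 1 - (X/7 + 1)/4 = 1 - (1 + X/7)/4 = 1 + (-¼ - X/28) = ¾ - X/28)
U = 39/14 (U = (¾ - 1/28*83) - 1*(-5) = (¾ - 83/28) + 5 = -31/14 + 5 = 39/14 ≈ 2.7857)
v = 14/39 (v = 1/(39/14) = 14/39 ≈ 0.35897)
√(v - 47811) = √(14/39 - 47811) = √(-1864615/39) = I*√72719985/39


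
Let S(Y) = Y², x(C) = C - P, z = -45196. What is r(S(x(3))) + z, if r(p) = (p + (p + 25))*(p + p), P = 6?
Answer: -44422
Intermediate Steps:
x(C) = -6 + C (x(C) = C - 1*6 = C - 6 = -6 + C)
r(p) = 2*p*(25 + 2*p) (r(p) = (p + (25 + p))*(2*p) = (25 + 2*p)*(2*p) = 2*p*(25 + 2*p))
r(S(x(3))) + z = 2*(-6 + 3)²*(25 + 2*(-6 + 3)²) - 45196 = 2*(-3)²*(25 + 2*(-3)²) - 45196 = 2*9*(25 + 2*9) - 45196 = 2*9*(25 + 18) - 45196 = 2*9*43 - 45196 = 774 - 45196 = -44422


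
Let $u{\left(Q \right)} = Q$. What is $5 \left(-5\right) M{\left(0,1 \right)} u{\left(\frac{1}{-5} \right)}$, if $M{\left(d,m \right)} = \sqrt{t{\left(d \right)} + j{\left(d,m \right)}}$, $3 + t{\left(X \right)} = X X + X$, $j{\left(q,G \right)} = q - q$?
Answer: $5 i \sqrt{3} \approx 8.6602 i$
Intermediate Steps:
$j{\left(q,G \right)} = 0$
$t{\left(X \right)} = -3 + X + X^{2}$ ($t{\left(X \right)} = -3 + \left(X X + X\right) = -3 + \left(X^{2} + X\right) = -3 + \left(X + X^{2}\right) = -3 + X + X^{2}$)
$M{\left(d,m \right)} = \sqrt{-3 + d + d^{2}}$ ($M{\left(d,m \right)} = \sqrt{\left(-3 + d + d^{2}\right) + 0} = \sqrt{-3 + d + d^{2}}$)
$5 \left(-5\right) M{\left(0,1 \right)} u{\left(\frac{1}{-5} \right)} = \frac{5 \left(-5\right) \sqrt{-3 + 0 + 0^{2}}}{-5} = - 25 \sqrt{-3 + 0 + 0} \left(- \frac{1}{5}\right) = - 25 \sqrt{-3} \left(- \frac{1}{5}\right) = - 25 i \sqrt{3} \left(- \frac{1}{5}\right) = 5 i \sqrt{3}$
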